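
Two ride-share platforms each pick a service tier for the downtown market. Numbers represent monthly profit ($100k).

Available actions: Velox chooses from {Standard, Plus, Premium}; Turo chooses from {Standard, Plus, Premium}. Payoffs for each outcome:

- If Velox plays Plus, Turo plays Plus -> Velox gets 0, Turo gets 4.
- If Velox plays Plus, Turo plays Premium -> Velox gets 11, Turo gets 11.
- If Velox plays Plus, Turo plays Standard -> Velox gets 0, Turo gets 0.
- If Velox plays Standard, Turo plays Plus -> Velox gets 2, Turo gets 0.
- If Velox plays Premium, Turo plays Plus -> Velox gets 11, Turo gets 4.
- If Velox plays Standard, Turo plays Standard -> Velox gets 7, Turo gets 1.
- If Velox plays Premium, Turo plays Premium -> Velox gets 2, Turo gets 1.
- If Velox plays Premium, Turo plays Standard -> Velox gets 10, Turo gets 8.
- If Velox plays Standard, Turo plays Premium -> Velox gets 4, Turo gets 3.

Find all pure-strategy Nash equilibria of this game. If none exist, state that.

The pure Nash equilibria are (Plus, Premium); (Premium, Standard).

(Standard, Standard): Velox can switch to Premium (7 → 10). Not NE.
(Standard, Plus): Velox can switch to Premium (2 → 11). Not NE.
(Standard, Premium): Velox can switch to Plus (4 → 11). Not NE.
(Plus, Standard): Velox can switch to Standard (0 → 7). Not NE.
(Plus, Plus): Velox can switch to Standard (0 → 2). Not NE.
(Plus, Premium): Velox gets 11, best alternative 4; Turo gets 11, best alternative 4. No profitable deviation — NE.
(Premium, Standard): Velox gets 10, best alternative 7; Turo gets 8, best alternative 4. No profitable deviation — NE.
(Premium, Plus): Turo can switch to Standard (4 → 8). Not NE.
(Premium, Premium): Velox can switch to Standard (2 → 4). Not NE.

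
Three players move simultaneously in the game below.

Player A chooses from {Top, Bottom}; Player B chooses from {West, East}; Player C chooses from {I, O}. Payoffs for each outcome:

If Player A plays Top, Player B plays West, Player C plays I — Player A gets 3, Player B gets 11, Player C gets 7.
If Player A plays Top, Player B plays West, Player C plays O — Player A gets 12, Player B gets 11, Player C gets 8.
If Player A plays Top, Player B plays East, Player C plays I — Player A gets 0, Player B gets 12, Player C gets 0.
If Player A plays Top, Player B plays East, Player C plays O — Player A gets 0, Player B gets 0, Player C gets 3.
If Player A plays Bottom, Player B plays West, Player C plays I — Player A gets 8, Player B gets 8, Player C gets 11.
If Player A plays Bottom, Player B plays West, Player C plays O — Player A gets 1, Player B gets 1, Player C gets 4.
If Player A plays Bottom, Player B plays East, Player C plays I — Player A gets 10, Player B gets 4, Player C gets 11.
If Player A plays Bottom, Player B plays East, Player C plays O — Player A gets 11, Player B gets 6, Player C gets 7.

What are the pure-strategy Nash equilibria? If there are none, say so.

The pure Nash equilibria are (Top, West, O); (Bottom, West, I).

Player A against (West, I): payoffs 3, 8 → best response Bottom.
Player A against (West, O): payoffs 12, 1 → best response Top.
Player A against (East, I): payoffs 0, 10 → best response Bottom.
Player A against (East, O): payoffs 0, 11 → best response Bottom.
Player B against (Top, I): payoffs 11, 12 → best response East.
Player B against (Top, O): payoffs 11, 0 → best response West.
Player B against (Bottom, I): payoffs 8, 4 → best response West.
Player B against (Bottom, O): payoffs 1, 6 → best response East.
Player C against (Top, West): payoffs 7, 8 → best response O.
Player C against (Top, East): payoffs 0, 3 → best response O.
Player C against (Bottom, West): payoffs 11, 4 → best response I.
Player C against (Bottom, East): payoffs 11, 7 → best response I.
Mutual best responses: (Top, West, O); (Bottom, West, I).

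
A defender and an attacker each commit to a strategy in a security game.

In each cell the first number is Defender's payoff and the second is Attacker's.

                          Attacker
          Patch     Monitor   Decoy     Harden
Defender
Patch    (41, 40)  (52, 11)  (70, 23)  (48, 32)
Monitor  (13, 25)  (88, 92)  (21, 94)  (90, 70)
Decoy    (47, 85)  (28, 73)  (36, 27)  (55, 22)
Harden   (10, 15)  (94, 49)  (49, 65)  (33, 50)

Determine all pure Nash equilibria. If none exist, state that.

Pure NE: (Decoy, Patch)

Defender against Patch: payoffs 41, 13, 47, 10 → best response Decoy.
Defender against Monitor: payoffs 52, 88, 28, 94 → best response Harden.
Defender against Decoy: payoffs 70, 21, 36, 49 → best response Patch.
Defender against Harden: payoffs 48, 90, 55, 33 → best response Monitor.
Attacker against Patch: payoffs 40, 11, 23, 32 → best response Patch.
Attacker against Monitor: payoffs 25, 92, 94, 70 → best response Decoy.
Attacker against Decoy: payoffs 85, 73, 27, 22 → best response Patch.
Attacker against Harden: payoffs 15, 49, 65, 50 → best response Decoy.
Mutual best responses: (Decoy, Patch).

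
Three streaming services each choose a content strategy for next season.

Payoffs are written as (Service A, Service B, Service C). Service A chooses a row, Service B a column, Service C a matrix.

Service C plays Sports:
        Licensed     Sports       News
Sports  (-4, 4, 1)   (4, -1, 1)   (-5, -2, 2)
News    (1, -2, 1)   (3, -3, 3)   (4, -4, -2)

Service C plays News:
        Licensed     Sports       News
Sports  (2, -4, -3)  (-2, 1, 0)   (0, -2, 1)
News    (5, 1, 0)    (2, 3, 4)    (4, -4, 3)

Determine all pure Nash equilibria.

Check each profile: it is a Nash equilibrium iff no player can strictly gain by switching unilaterally.
(Sports, Licensed, Sports): Service A can switch to News (-4 → 1). Not NE.
(Sports, Licensed, News): Service A can switch to News (2 → 5). Not NE.
(Sports, Sports, Sports): Service B can switch to Licensed (-1 → 4). Not NE.
(Sports, Sports, News): Service A can switch to News (-2 → 2). Not NE.
(Sports, News, Sports): Service A can switch to News (-5 → 4). Not NE.
(Sports, News, News): Service A can switch to News (0 → 4). Not NE.
(News, Licensed, Sports): Service A gets 1, best alternative -4; Service B gets -2, best alternative -3; Service C gets 1, best alternative 0. No profitable deviation — NE.
(News, Licensed, News): Service B can switch to Sports (1 → 3). Not NE.
(News, Sports, Sports): Service A can switch to Sports (3 → 4). Not NE.
(News, Sports, News): Service A gets 2, best alternative -2; Service B gets 3, best alternative 1; Service C gets 4, best alternative 3. No profitable deviation — NE.
(The remaining 2 profiles each have a profitable deviation by the same check.)

Pure-strategy Nash equilibria: (News, Licensed, Sports) and (News, Sports, News)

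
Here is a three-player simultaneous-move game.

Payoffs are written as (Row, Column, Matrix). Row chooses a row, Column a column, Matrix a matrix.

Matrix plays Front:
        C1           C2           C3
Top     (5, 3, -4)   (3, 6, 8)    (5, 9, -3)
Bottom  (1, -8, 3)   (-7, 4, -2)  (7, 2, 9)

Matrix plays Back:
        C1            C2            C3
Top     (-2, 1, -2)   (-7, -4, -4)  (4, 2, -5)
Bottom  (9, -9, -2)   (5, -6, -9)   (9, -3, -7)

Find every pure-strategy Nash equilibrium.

Row against (C1, Front): payoffs 5, 1 → best response Top.
Row against (C1, Back): payoffs -2, 9 → best response Bottom.
Row against (C2, Front): payoffs 3, -7 → best response Top.
Row against (C2, Back): payoffs -7, 5 → best response Bottom.
Row against (C3, Front): payoffs 5, 7 → best response Bottom.
Row against (C3, Back): payoffs 4, 9 → best response Bottom.
Column against (Top, Front): payoffs 3, 6, 9 → best response C3.
Column against (Top, Back): payoffs 1, -4, 2 → best response C3.
Column against (Bottom, Front): payoffs -8, 4, 2 → best response C2.
Column against (Bottom, Back): payoffs -9, -6, -3 → best response C3.
Matrix against (Top, C1): payoffs -4, -2 → best response Back.
Matrix against (Top, C2): payoffs 8, -4 → best response Front.
Matrix against (Top, C3): payoffs -3, -5 → best response Front.
Matrix against (Bottom, C1): payoffs 3, -2 → best response Front.
Matrix against (Bottom, C2): payoffs -2, -9 → best response Front.
Matrix against (Bottom, C3): payoffs 9, -7 → best response Front.
No profile is a mutual best response for all players.

none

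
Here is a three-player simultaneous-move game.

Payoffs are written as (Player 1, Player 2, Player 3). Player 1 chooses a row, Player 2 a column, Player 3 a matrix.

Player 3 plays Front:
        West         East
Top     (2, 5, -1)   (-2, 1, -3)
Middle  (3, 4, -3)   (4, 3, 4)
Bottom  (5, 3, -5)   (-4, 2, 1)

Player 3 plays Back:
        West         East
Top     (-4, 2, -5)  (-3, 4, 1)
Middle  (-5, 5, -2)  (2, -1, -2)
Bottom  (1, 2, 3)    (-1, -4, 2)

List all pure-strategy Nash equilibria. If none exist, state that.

Pure NE: (Bottom, West, Back)

For each player, find the best response to each opponent profile; mutual best responses are the pure NE.
Player 1 against (West, Front): payoffs 2, 3, 5 → best response Bottom.
Player 1 against (West, Back): payoffs -4, -5, 1 → best response Bottom.
Player 1 against (East, Front): payoffs -2, 4, -4 → best response Middle.
Player 1 against (East, Back): payoffs -3, 2, -1 → best response Middle.
Player 2 against (Top, Front): payoffs 5, 1 → best response West.
Player 2 against (Top, Back): payoffs 2, 4 → best response East.
Player 2 against (Middle, Front): payoffs 4, 3 → best response West.
Player 2 against (Middle, Back): payoffs 5, -1 → best response West.
Player 2 against (Bottom, Front): payoffs 3, 2 → best response West.
Player 2 against (Bottom, Back): payoffs 2, -4 → best response West.
Player 3 against (Top, West): payoffs -1, -5 → best response Front.
Player 3 against (Top, East): payoffs -3, 1 → best response Back.
Player 3 against (Middle, West): payoffs -3, -2 → best response Back.
Player 3 against (Middle, East): payoffs 4, -2 → best response Front.
Player 3 against (Bottom, West): payoffs -5, 3 → best response Back.
Player 3 against (Bottom, East): payoffs 1, 2 → best response Back.
Mutual best responses: (Bottom, West, Back).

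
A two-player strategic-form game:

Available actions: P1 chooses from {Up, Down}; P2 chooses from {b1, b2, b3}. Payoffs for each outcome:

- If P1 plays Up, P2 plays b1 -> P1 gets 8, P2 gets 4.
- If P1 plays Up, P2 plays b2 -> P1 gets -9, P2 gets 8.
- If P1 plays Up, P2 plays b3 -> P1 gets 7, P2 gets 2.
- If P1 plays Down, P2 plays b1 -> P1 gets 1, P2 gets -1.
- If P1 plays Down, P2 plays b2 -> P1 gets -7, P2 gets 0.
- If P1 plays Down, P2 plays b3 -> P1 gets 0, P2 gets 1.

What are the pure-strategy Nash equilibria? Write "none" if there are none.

Mark each player's best response to every combination of opponents' strategies; a profile where every player is best-responding is a pure Nash equilibrium.
P1 against b1: payoffs 8, 1 → best response Up.
P1 against b2: payoffs -9, -7 → best response Down.
P1 against b3: payoffs 7, 0 → best response Up.
P2 against Up: payoffs 4, 8, 2 → best response b2.
P2 against Down: payoffs -1, 0, 1 → best response b3.
No profile is a mutual best response for all players.

No pure-strategy Nash equilibrium.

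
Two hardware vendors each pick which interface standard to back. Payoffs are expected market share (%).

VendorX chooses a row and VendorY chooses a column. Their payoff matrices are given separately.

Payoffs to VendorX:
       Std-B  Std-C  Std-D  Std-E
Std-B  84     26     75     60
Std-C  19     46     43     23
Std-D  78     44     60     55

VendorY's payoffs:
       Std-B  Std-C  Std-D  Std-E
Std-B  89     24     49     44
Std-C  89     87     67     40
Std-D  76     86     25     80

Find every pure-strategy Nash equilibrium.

(Std-B, Std-B)

VendorX against Std-B: payoffs 84, 19, 78 → best response Std-B.
VendorX against Std-C: payoffs 26, 46, 44 → best response Std-C.
VendorX against Std-D: payoffs 75, 43, 60 → best response Std-B.
VendorX against Std-E: payoffs 60, 23, 55 → best response Std-B.
VendorY against Std-B: payoffs 89, 24, 49, 44 → best response Std-B.
VendorY against Std-C: payoffs 89, 87, 67, 40 → best response Std-B.
VendorY against Std-D: payoffs 76, 86, 25, 80 → best response Std-C.
Mutual best responses: (Std-B, Std-B).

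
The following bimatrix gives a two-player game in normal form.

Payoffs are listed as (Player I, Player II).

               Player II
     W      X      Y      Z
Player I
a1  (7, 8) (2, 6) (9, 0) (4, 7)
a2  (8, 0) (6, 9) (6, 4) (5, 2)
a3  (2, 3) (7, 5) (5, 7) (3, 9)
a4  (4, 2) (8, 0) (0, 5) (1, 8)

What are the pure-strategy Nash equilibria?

(a1, W): Player I can switch to a2 (7 → 8). Not NE.
(a1, X): Player I can switch to a2 (2 → 6). Not NE.
(a1, Y): Player II can switch to W (0 → 8). Not NE.
(a1, Z): Player I can switch to a2 (4 → 5). Not NE.
(a2, W): Player II can switch to X (0 → 9). Not NE.
(a2, X): Player I can switch to a3 (6 → 7). Not NE.
(a2, Y): Player I can switch to a1 (6 → 9). Not NE.
(a2, Z): Player II can switch to X (2 → 9). Not NE.
(a3, W): Player I can switch to a1 (2 → 7). Not NE.
(a3, X): Player I can switch to a4 (7 → 8). Not NE.
(a3, Y): Player I can switch to a1 (5 → 9). Not NE.
(a3, Z): Player I can switch to a1 (3 → 4). Not NE.
(The remaining 4 profiles each have a profitable deviation by the same check.)

none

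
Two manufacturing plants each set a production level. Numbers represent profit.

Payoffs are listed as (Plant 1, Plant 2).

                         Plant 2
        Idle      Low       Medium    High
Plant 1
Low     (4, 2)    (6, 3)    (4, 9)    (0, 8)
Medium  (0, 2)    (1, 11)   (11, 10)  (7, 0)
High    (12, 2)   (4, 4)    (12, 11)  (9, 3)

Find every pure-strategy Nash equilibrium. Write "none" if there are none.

Pure NE: (High, Medium)

For each player, find the best response to each opponent profile; mutual best responses are the pure NE.
Plant 1 against Idle: payoffs 4, 0, 12 → best response High.
Plant 1 against Low: payoffs 6, 1, 4 → best response Low.
Plant 1 against Medium: payoffs 4, 11, 12 → best response High.
Plant 1 against High: payoffs 0, 7, 9 → best response High.
Plant 2 against Low: payoffs 2, 3, 9, 8 → best response Medium.
Plant 2 against Medium: payoffs 2, 11, 10, 0 → best response Low.
Plant 2 against High: payoffs 2, 4, 11, 3 → best response Medium.
Mutual best responses: (High, Medium).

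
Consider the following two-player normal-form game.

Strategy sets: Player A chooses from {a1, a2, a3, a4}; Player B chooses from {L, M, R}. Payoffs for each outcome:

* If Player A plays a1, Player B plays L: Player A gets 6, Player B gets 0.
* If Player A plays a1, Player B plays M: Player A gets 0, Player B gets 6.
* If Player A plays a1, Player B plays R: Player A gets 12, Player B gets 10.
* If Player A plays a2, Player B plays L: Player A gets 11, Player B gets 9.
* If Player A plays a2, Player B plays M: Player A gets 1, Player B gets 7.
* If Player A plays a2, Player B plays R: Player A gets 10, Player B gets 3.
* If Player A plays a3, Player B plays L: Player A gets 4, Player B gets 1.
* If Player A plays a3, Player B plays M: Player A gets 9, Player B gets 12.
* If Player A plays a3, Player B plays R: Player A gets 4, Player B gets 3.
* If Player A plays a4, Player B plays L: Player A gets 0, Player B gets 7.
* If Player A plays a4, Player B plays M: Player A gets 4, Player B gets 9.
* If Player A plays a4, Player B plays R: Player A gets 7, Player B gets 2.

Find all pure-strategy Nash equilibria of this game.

Check each profile: it is a Nash equilibrium iff no player can strictly gain by switching unilaterally.
(a1, L): Player A can switch to a2 (6 → 11). Not NE.
(a1, M): Player A can switch to a2 (0 → 1). Not NE.
(a1, R): Player A gets 12, best alternative 10; Player B gets 10, best alternative 6. No profitable deviation — NE.
(a2, L): Player A gets 11, best alternative 6; Player B gets 9, best alternative 7. No profitable deviation — NE.
(a2, M): Player A can switch to a3 (1 → 9). Not NE.
(a2, R): Player A can switch to a1 (10 → 12). Not NE.
(a3, L): Player A can switch to a1 (4 → 6). Not NE.
(a3, M): Player A gets 9, best alternative 4; Player B gets 12, best alternative 3. No profitable deviation — NE.
(a3, R): Player A can switch to a1 (4 → 12). Not NE.
(a4, L): Player A can switch to a1 (0 → 6). Not NE.
(a4, M): Player A can switch to a3 (4 → 9). Not NE.
(a4, R): Player A can switch to a1 (7 → 12). Not NE.

The pure Nash equilibria are (a1, R); (a2, L); (a3, M).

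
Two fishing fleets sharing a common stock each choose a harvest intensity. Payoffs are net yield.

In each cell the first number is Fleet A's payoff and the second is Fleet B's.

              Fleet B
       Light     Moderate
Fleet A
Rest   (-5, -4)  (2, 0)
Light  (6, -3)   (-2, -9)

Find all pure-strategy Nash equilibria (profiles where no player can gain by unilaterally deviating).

Fleet A against Light: payoffs -5, 6 → best response Light.
Fleet A against Moderate: payoffs 2, -2 → best response Rest.
Fleet B against Rest: payoffs -4, 0 → best response Moderate.
Fleet B against Light: payoffs -3, -9 → best response Light.
Mutual best responses: (Rest, Moderate); (Light, Light).

Pure-strategy Nash equilibria: (Rest, Moderate) and (Light, Light)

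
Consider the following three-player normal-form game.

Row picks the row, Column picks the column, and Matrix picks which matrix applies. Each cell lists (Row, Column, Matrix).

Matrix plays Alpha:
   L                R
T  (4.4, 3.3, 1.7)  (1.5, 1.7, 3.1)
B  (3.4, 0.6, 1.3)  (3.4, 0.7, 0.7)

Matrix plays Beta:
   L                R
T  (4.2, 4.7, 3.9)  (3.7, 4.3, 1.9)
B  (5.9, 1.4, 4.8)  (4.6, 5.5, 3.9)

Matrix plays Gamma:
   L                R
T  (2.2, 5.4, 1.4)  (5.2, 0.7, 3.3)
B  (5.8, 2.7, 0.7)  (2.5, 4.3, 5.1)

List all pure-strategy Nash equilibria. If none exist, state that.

No pure-strategy Nash equilibrium.

(T, L, Alpha): Matrix can switch to Beta (1.7 → 3.9). Not NE.
(T, L, Beta): Row can switch to B (4.2 → 5.9). Not NE.
(T, L, Gamma): Row can switch to B (2.2 → 5.8). Not NE.
(T, R, Alpha): Row can switch to B (1.5 → 3.4). Not NE.
(T, R, Beta): Row can switch to B (3.7 → 4.6). Not NE.
(T, R, Gamma): Column can switch to L (0.7 → 5.4). Not NE.
(B, L, Alpha): Row can switch to T (3.4 → 4.4). Not NE.
(B, L, Beta): Column can switch to R (1.4 → 5.5). Not NE.
(B, L, Gamma): Column can switch to R (2.7 → 4.3). Not NE.
(B, R, Alpha): Matrix can switch to Beta (0.7 → 3.9). Not NE.
(B, R, Beta): Matrix can switch to Gamma (3.9 → 5.1). Not NE.
(B, R, Gamma): Row can switch to T (2.5 → 5.2). Not NE.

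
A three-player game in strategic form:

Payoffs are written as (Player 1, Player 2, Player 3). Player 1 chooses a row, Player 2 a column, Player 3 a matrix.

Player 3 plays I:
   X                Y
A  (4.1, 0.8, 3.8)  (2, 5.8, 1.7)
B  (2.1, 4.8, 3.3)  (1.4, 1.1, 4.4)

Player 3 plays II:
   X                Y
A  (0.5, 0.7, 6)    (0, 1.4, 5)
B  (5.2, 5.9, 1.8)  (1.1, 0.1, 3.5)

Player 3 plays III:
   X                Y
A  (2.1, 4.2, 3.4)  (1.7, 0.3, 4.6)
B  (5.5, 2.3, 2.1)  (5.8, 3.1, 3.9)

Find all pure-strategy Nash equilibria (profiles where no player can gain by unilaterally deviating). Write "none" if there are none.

Check each profile: it is a Nash equilibrium iff no player can strictly gain by switching unilaterally.
(A, X, I): Player 2 can switch to Y (0.8 → 5.8). Not NE.
(A, X, II): Player 1 can switch to B (0.5 → 5.2). Not NE.
(A, X, III): Player 1 can switch to B (2.1 → 5.5). Not NE.
(A, Y, I): Player 3 can switch to II (1.7 → 5). Not NE.
(A, Y, II): Player 1 can switch to B (0 → 1.1). Not NE.
(A, Y, III): Player 1 can switch to B (1.7 → 5.8). Not NE.
(B, X, I): Player 1 can switch to A (2.1 → 4.1). Not NE.
(B, X, II): Player 3 can switch to I (1.8 → 3.3). Not NE.
(The remaining 4 profiles each have a profitable deviation by the same check.)

none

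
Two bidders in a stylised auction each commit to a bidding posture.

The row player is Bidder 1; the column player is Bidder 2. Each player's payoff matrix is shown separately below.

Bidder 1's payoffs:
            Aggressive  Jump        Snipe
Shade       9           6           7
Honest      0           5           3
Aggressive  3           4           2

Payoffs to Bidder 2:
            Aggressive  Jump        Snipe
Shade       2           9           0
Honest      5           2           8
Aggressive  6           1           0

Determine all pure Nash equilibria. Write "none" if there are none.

For each strategy profile, look for a profitable unilateral deviation.
(Shade, Aggressive): Bidder 2 can switch to Jump (2 → 9). Not NE.
(Shade, Jump): Bidder 1 gets 6, best alternative 5; Bidder 2 gets 9, best alternative 2. No profitable deviation — NE.
(Shade, Snipe): Bidder 2 can switch to Aggressive (0 → 2). Not NE.
(Honest, Aggressive): Bidder 1 can switch to Shade (0 → 9). Not NE.
(Honest, Jump): Bidder 1 can switch to Shade (5 → 6). Not NE.
(Honest, Snipe): Bidder 1 can switch to Shade (3 → 7). Not NE.
(Aggressive, Aggressive): Bidder 1 can switch to Shade (3 → 9). Not NE.
(The remaining 2 profiles each have a profitable deviation by the same check.)

Pure NE: (Shade, Jump)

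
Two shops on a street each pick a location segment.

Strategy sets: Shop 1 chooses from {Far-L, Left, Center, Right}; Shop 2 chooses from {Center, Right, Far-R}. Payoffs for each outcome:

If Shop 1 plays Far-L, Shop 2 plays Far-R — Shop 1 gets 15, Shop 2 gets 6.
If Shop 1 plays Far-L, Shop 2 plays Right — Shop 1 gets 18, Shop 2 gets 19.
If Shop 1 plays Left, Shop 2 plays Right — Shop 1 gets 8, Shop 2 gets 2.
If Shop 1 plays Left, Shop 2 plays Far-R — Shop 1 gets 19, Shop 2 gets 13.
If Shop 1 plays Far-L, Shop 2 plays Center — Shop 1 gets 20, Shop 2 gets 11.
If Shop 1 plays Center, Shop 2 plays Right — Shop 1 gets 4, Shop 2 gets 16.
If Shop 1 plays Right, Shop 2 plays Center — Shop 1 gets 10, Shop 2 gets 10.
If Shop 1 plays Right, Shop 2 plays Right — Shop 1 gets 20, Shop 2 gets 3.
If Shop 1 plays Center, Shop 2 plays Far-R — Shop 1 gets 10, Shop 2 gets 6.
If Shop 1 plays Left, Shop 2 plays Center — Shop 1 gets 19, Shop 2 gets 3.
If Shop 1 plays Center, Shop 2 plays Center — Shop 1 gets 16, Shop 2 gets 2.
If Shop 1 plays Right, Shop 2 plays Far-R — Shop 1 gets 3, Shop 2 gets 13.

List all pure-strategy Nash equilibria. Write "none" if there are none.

(Far-L, Center): Shop 2 can switch to Right (11 → 19). Not NE.
(Far-L, Right): Shop 1 can switch to Right (18 → 20). Not NE.
(Far-L, Far-R): Shop 1 can switch to Left (15 → 19). Not NE.
(Left, Center): Shop 1 can switch to Far-L (19 → 20). Not NE.
(Left, Right): Shop 1 can switch to Far-L (8 → 18). Not NE.
(Left, Far-R): Shop 1 gets 19, best alternative 15; Shop 2 gets 13, best alternative 3. No profitable deviation — NE.
(Center, Center): Shop 1 can switch to Far-L (16 → 20). Not NE.
(The remaining 5 profiles each have a profitable deviation by the same check.)

Pure NE: (Left, Far-R)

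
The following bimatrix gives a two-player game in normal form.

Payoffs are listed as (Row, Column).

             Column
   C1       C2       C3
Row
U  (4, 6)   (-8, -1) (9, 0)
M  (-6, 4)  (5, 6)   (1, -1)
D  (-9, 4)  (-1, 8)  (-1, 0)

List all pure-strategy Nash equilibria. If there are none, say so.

Row against C1: payoffs 4, -6, -9 → best response U.
Row against C2: payoffs -8, 5, -1 → best response M.
Row against C3: payoffs 9, 1, -1 → best response U.
Column against U: payoffs 6, -1, 0 → best response C1.
Column against M: payoffs 4, 6, -1 → best response C2.
Column against D: payoffs 4, 8, 0 → best response C2.
Mutual best responses: (U, C1); (M, C2).

The pure Nash equilibria are (U, C1), (M, C2).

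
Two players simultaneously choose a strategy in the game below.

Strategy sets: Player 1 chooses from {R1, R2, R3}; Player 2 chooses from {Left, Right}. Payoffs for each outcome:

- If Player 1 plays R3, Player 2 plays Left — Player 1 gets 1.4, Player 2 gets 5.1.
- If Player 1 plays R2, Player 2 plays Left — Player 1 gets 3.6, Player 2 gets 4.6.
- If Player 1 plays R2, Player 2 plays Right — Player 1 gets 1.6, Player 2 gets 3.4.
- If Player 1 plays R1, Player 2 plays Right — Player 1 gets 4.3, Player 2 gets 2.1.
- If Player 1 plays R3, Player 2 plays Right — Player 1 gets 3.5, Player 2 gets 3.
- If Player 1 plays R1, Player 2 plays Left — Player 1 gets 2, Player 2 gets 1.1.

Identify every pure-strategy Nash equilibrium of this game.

Pure-strategy Nash equilibria: (R1, Right), (R2, Left)

For each player, find the best response to each opponent profile; mutual best responses are the pure NE.
Player 1 against Left: payoffs 2, 3.6, 1.4 → best response R2.
Player 1 against Right: payoffs 4.3, 1.6, 3.5 → best response R1.
Player 2 against R1: payoffs 1.1, 2.1 → best response Right.
Player 2 against R2: payoffs 4.6, 3.4 → best response Left.
Player 2 against R3: payoffs 5.1, 3 → best response Left.
Mutual best responses: (R1, Right); (R2, Left).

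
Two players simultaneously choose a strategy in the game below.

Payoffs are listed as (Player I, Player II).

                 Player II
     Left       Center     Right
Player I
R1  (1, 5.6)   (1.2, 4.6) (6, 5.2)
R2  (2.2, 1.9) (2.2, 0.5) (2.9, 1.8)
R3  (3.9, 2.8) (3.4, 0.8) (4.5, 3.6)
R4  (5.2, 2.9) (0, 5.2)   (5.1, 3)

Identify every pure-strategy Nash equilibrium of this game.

Player I against Left: payoffs 1, 2.2, 3.9, 5.2 → best response R4.
Player I against Center: payoffs 1.2, 2.2, 3.4, 0 → best response R3.
Player I against Right: payoffs 6, 2.9, 4.5, 5.1 → best response R1.
Player II against R1: payoffs 5.6, 4.6, 5.2 → best response Left.
Player II against R2: payoffs 1.9, 0.5, 1.8 → best response Left.
Player II against R3: payoffs 2.8, 0.8, 3.6 → best response Right.
Player II against R4: payoffs 2.9, 5.2, 3 → best response Center.
No profile is a mutual best response for all players.

none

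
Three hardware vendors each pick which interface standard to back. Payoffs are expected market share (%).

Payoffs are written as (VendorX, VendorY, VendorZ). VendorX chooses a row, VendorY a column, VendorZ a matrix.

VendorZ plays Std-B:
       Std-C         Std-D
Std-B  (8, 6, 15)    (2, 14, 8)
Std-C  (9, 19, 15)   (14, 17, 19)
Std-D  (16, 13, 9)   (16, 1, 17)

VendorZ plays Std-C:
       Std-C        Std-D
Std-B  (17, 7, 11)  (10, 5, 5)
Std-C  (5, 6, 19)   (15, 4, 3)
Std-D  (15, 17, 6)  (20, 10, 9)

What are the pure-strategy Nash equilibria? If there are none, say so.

(Std-B, Std-C, Std-B): VendorX can switch to Std-C (8 → 9). Not NE.
(Std-B, Std-C, Std-C): VendorZ can switch to Std-B (11 → 15). Not NE.
(Std-B, Std-D, Std-B): VendorX can switch to Std-C (2 → 14). Not NE.
(Std-B, Std-D, Std-C): VendorX can switch to Std-C (10 → 15). Not NE.
(Std-C, Std-C, Std-B): VendorX can switch to Std-D (9 → 16). Not NE.
(Std-C, Std-C, Std-C): VendorX can switch to Std-B (5 → 17). Not NE.
(Std-C, Std-D, Std-B): VendorX can switch to Std-D (14 → 16). Not NE.
(Std-C, Std-D, Std-C): VendorX can switch to Std-D (15 → 20). Not NE.
(Std-D, Std-C, Std-B): VendorX gets 16, best alternative 9; VendorY gets 13, best alternative 1; VendorZ gets 9, best alternative 6. No profitable deviation — NE.
(Std-D, Std-C, Std-C): VendorX can switch to Std-B (15 → 17). Not NE.
(Std-D, Std-D, Std-B): VendorY can switch to Std-C (1 → 13). Not NE.
(The remaining 1 profile has a profitable deviation by the same check.)

Pure NE: (Std-D, Std-C, Std-B)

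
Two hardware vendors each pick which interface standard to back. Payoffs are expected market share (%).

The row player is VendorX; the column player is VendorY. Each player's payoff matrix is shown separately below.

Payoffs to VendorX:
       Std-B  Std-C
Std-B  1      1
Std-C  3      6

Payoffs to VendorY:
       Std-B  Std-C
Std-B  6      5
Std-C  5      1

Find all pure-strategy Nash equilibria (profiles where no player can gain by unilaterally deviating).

(Std-C, Std-B)

Mark each player's best response to every combination of opponents' strategies; a profile where every player is best-responding is a pure Nash equilibrium.
VendorX against Std-B: payoffs 1, 3 → best response Std-C.
VendorX against Std-C: payoffs 1, 6 → best response Std-C.
VendorY against Std-B: payoffs 6, 5 → best response Std-B.
VendorY against Std-C: payoffs 5, 1 → best response Std-B.
Mutual best responses: (Std-C, Std-B).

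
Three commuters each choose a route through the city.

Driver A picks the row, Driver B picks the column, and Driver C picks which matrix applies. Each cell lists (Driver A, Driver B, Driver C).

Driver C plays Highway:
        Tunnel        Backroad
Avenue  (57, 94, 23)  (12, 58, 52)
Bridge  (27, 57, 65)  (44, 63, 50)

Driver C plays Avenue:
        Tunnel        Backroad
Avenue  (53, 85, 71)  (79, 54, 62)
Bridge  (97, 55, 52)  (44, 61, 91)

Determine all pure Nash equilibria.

There is no pure-strategy Nash equilibrium.

(Avenue, Tunnel, Highway): Driver C can switch to Avenue (23 → 71). Not NE.
(Avenue, Tunnel, Avenue): Driver A can switch to Bridge (53 → 97). Not NE.
(Avenue, Backroad, Highway): Driver A can switch to Bridge (12 → 44). Not NE.
(Avenue, Backroad, Avenue): Driver B can switch to Tunnel (54 → 85). Not NE.
(Bridge, Tunnel, Highway): Driver A can switch to Avenue (27 → 57). Not NE.
(Bridge, Tunnel, Avenue): Driver B can switch to Backroad (55 → 61). Not NE.
(Bridge, Backroad, Highway): Driver C can switch to Avenue (50 → 91). Not NE.
(Bridge, Backroad, Avenue): Driver A can switch to Avenue (44 → 79). Not NE.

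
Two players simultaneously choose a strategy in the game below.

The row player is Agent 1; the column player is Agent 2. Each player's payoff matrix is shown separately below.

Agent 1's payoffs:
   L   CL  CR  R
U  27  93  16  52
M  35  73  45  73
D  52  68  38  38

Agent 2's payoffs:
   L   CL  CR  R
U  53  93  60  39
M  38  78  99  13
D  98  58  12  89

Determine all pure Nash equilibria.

Pure-strategy Nash equilibria: (U, CL); (M, CR); (D, L)

Agent 1 against L: payoffs 27, 35, 52 → best response D.
Agent 1 against CL: payoffs 93, 73, 68 → best response U.
Agent 1 against CR: payoffs 16, 45, 38 → best response M.
Agent 1 against R: payoffs 52, 73, 38 → best response M.
Agent 2 against U: payoffs 53, 93, 60, 39 → best response CL.
Agent 2 against M: payoffs 38, 78, 99, 13 → best response CR.
Agent 2 against D: payoffs 98, 58, 12, 89 → best response L.
Mutual best responses: (U, CL); (M, CR); (D, L).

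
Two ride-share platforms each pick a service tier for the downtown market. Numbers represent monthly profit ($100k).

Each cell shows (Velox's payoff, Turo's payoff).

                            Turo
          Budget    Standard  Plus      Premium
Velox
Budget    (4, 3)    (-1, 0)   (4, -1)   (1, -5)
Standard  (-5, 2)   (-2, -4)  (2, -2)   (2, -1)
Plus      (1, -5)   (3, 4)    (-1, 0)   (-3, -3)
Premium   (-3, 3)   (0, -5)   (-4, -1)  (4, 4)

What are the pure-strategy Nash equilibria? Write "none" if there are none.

Mark each player's best response to every combination of opponents' strategies; a profile where every player is best-responding is a pure Nash equilibrium.
Velox against Budget: payoffs 4, -5, 1, -3 → best response Budget.
Velox against Standard: payoffs -1, -2, 3, 0 → best response Plus.
Velox against Plus: payoffs 4, 2, -1, -4 → best response Budget.
Velox against Premium: payoffs 1, 2, -3, 4 → best response Premium.
Turo against Budget: payoffs 3, 0, -1, -5 → best response Budget.
Turo against Standard: payoffs 2, -4, -2, -1 → best response Budget.
Turo against Plus: payoffs -5, 4, 0, -3 → best response Standard.
Turo against Premium: payoffs 3, -5, -1, 4 → best response Premium.
Mutual best responses: (Budget, Budget); (Plus, Standard); (Premium, Premium).

(Budget, Budget), (Plus, Standard), (Premium, Premium)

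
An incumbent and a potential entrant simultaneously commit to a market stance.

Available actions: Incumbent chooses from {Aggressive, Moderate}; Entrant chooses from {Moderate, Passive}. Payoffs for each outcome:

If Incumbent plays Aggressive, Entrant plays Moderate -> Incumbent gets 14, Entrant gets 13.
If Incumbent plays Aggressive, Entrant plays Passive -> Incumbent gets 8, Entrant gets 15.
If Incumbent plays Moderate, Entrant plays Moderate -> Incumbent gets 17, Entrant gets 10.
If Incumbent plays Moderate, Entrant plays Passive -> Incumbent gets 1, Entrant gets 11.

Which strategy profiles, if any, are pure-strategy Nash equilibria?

Check each profile: it is a Nash equilibrium iff no player can strictly gain by switching unilaterally.
(Aggressive, Moderate): Incumbent can switch to Moderate (14 → 17). Not NE.
(Aggressive, Passive): Incumbent gets 8, best alternative 1; Entrant gets 15, best alternative 13. No profitable deviation — NE.
(Moderate, Moderate): Entrant can switch to Passive (10 → 11). Not NE.
(Moderate, Passive): Incumbent can switch to Aggressive (1 → 8). Not NE.

Pure NE: (Aggressive, Passive)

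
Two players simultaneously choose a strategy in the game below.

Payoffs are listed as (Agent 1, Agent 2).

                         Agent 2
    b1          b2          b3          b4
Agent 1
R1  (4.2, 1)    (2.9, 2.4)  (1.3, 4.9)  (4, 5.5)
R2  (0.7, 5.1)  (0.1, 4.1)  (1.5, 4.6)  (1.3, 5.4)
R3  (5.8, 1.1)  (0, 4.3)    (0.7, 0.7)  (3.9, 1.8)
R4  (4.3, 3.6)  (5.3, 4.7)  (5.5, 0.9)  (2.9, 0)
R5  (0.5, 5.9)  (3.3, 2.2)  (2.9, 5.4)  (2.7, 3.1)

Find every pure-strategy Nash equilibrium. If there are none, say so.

Pure-strategy Nash equilibria: (R1, b4); (R4, b2)

Agent 1 against b1: payoffs 4.2, 0.7, 5.8, 4.3, 0.5 → best response R3.
Agent 1 against b2: payoffs 2.9, 0.1, 0, 5.3, 3.3 → best response R4.
Agent 1 against b3: payoffs 1.3, 1.5, 0.7, 5.5, 2.9 → best response R4.
Agent 1 against b4: payoffs 4, 1.3, 3.9, 2.9, 2.7 → best response R1.
Agent 2 against R1: payoffs 1, 2.4, 4.9, 5.5 → best response b4.
Agent 2 against R2: payoffs 5.1, 4.1, 4.6, 5.4 → best response b4.
Agent 2 against R3: payoffs 1.1, 4.3, 0.7, 1.8 → best response b2.
Agent 2 against R4: payoffs 3.6, 4.7, 0.9, 0 → best response b2.
Agent 2 against R5: payoffs 5.9, 2.2, 5.4, 3.1 → best response b1.
Mutual best responses: (R1, b4); (R4, b2).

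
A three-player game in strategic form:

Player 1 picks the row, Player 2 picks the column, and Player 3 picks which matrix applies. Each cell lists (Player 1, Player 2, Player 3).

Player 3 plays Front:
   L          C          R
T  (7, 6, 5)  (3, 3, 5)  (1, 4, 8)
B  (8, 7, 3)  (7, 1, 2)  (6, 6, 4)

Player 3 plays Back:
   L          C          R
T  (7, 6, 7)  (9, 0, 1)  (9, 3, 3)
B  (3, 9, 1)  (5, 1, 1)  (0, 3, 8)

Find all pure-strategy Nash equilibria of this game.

(T, L, Back); (B, L, Front)

For each player, find the best response to each opponent profile; mutual best responses are the pure NE.
Player 1 against (L, Front): payoffs 7, 8 → best response B.
Player 1 against (L, Back): payoffs 7, 3 → best response T.
Player 1 against (C, Front): payoffs 3, 7 → best response B.
Player 1 against (C, Back): payoffs 9, 5 → best response T.
Player 1 against (R, Front): payoffs 1, 6 → best response B.
Player 1 against (R, Back): payoffs 9, 0 → best response T.
Player 2 against (T, Front): payoffs 6, 3, 4 → best response L.
Player 2 against (T, Back): payoffs 6, 0, 3 → best response L.
Player 2 against (B, Front): payoffs 7, 1, 6 → best response L.
Player 2 against (B, Back): payoffs 9, 1, 3 → best response L.
Player 3 against (T, L): payoffs 5, 7 → best response Back.
Player 3 against (T, C): payoffs 5, 1 → best response Front.
Player 3 against (T, R): payoffs 8, 3 → best response Front.
Player 3 against (B, L): payoffs 3, 1 → best response Front.
Player 3 against (B, C): payoffs 2, 1 → best response Front.
Player 3 against (B, R): payoffs 4, 8 → best response Back.
Mutual best responses: (T, L, Back); (B, L, Front).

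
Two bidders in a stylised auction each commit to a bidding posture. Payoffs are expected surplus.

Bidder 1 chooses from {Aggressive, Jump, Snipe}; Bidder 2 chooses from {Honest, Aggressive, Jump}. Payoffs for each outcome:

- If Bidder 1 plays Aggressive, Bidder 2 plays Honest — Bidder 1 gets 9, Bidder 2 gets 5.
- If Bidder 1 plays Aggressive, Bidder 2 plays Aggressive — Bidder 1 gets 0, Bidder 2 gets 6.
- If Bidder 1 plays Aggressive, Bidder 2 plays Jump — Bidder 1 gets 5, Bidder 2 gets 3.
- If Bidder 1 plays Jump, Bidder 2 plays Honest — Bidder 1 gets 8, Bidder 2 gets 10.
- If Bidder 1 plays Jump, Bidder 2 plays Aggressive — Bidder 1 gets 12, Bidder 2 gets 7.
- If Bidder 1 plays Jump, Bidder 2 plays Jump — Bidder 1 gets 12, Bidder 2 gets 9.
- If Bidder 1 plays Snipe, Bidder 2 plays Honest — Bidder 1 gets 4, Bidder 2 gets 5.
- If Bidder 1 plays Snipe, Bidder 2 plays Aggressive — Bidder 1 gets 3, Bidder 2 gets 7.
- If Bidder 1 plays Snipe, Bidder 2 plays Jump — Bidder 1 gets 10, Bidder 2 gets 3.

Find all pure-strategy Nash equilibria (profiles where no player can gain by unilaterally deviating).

This game has no pure Nash equilibrium.

Mark each player's best response to every combination of opponents' strategies; a profile where every player is best-responding is a pure Nash equilibrium.
Bidder 1 against Honest: payoffs 9, 8, 4 → best response Aggressive.
Bidder 1 against Aggressive: payoffs 0, 12, 3 → best response Jump.
Bidder 1 against Jump: payoffs 5, 12, 10 → best response Jump.
Bidder 2 against Aggressive: payoffs 5, 6, 3 → best response Aggressive.
Bidder 2 against Jump: payoffs 10, 7, 9 → best response Honest.
Bidder 2 against Snipe: payoffs 5, 7, 3 → best response Aggressive.
No profile is a mutual best response for all players.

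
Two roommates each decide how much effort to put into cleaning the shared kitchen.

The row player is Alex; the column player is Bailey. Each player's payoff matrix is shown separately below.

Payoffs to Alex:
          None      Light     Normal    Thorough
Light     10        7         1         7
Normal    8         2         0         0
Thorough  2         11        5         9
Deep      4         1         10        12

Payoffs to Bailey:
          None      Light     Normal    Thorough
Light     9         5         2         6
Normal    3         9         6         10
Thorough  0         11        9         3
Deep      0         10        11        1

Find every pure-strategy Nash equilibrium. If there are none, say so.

(Light, None): Alex gets 10, best alternative 8; Bailey gets 9, best alternative 6. No profitable deviation — NE.
(Light, Light): Alex can switch to Thorough (7 → 11). Not NE.
(Light, Normal): Alex can switch to Thorough (1 → 5). Not NE.
(Light, Thorough): Alex can switch to Thorough (7 → 9). Not NE.
(Normal, None): Alex can switch to Light (8 → 10). Not NE.
(Normal, Light): Alex can switch to Light (2 → 7). Not NE.
(Normal, Normal): Alex can switch to Light (0 → 1). Not NE.
(Normal, Thorough): Alex can switch to Light (0 → 7). Not NE.
(Thorough, None): Alex can switch to Light (2 → 10). Not NE.
(Thorough, Light): Alex gets 11, best alternative 7; Bailey gets 11, best alternative 9. No profitable deviation — NE.
(Thorough, Normal): Alex can switch to Deep (5 → 10). Not NE.
(Thorough, Thorough): Alex can switch to Deep (9 → 12). Not NE.
(Deep, Normal): Alex gets 10, best alternative 5; Bailey gets 11, best alternative 10. No profitable deviation — NE.
(The remaining 3 profiles each have a profitable deviation by the same check.)

Pure-strategy Nash equilibria: (Light, None); (Thorough, Light); (Deep, Normal)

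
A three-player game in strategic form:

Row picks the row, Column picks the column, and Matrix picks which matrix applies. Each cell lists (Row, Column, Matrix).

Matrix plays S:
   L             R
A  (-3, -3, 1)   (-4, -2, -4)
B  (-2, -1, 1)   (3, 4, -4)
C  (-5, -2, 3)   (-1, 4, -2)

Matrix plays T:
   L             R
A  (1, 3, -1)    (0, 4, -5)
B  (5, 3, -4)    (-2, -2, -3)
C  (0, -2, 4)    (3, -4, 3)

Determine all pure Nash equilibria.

No pure-strategy Nash equilibrium.

Row against (L, S): payoffs -3, -2, -5 → best response B.
Row against (L, T): payoffs 1, 5, 0 → best response B.
Row against (R, S): payoffs -4, 3, -1 → best response B.
Row against (R, T): payoffs 0, -2, 3 → best response C.
Column against (A, S): payoffs -3, -2 → best response R.
Column against (A, T): payoffs 3, 4 → best response R.
Column against (B, S): payoffs -1, 4 → best response R.
Column against (B, T): payoffs 3, -2 → best response L.
Column against (C, S): payoffs -2, 4 → best response R.
Column against (C, T): payoffs -2, -4 → best response L.
Matrix against (A, L): payoffs 1, -1 → best response S.
Matrix against (A, R): payoffs -4, -5 → best response S.
Matrix against (B, L): payoffs 1, -4 → best response S.
Matrix against (B, R): payoffs -4, -3 → best response T.
Matrix against (C, L): payoffs 3, 4 → best response T.
Matrix against (C, R): payoffs -2, 3 → best response T.
No profile is a mutual best response for all players.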